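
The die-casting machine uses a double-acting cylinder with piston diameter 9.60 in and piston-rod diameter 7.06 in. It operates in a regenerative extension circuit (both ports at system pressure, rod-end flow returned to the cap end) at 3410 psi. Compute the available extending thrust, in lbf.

F ≈ 1.33e5 lbf

With equal pressure on both faces, forces on the annular region cancel; the net push is pressure × rod cross-section.
Rod cross-section A_rod = π/4 × (7.06 in)² = 39.15 in^2
F = P × A_rod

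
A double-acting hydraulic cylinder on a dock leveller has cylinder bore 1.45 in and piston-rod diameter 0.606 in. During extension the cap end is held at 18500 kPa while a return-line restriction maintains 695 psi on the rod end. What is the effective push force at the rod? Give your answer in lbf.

F ≈ 3480 lbf

Cap-side area A_cap = π/4 × (1.45 in)² = 1.651 in^2
Rod-side annular area A_ann = π/4 × (1.45² − 0.606²) = 1.363 in^2
Net thrust = P_cap·A_cap − P_rod·A_ann = 4431 lbf − 947.2 lbf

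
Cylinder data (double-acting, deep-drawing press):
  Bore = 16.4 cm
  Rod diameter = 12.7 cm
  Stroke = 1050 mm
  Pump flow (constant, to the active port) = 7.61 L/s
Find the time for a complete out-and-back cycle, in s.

t ≈ 4.08 s

Cap-side area A_cap = π/4 × (16.4 cm)² = 211.2 cm^2
Rod-side annular area A_ann = π/4 × (16.4² − 12.7²) = 84.56 cm^2
t_ext = A_cap·L/Q = 2.915 s
t_ret = A_ann·L/Q = 1.167 s
t_cycle = t_ext + t_ret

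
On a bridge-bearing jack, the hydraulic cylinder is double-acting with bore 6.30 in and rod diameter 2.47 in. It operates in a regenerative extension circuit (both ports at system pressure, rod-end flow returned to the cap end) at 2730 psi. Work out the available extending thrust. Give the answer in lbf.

F ≈ 13100 lbf

With equal pressure on both faces, forces on the annular region cancel; the net push is pressure × rod cross-section.
Rod cross-section A_rod = π/4 × (2.47 in)² = 4.792 in^2
F = P × A_rod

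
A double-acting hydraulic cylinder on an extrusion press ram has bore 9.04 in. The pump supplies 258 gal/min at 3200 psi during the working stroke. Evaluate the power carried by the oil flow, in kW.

Hydraulic power = P × Q

W ≈ 359 kW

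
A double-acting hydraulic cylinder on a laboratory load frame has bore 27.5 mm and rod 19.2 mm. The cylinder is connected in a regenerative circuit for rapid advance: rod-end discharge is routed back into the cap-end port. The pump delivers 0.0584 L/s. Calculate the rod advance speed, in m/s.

In regeneration the rod-end outflow joins the pump flow into the cap end, so the net volume the pump must supply per unit advance equals the rod cross-section area.
Rod cross-section A_rod = π/4 × (19.2 mm)² = 289.5 mm^2
v = Q_pump / A_rod

v ≈ 0.202 m/s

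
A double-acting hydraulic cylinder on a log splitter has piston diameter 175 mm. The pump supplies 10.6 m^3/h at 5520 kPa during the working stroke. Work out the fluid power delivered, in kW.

W ≈ 16.3 kW

Hydraulic power = P × Q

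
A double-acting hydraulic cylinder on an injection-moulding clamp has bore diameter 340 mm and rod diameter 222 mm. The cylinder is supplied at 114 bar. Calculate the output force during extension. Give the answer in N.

F ≈ 1.04e6 N

Cap-side area A_cap = π/4 × (340 mm)² = 90790 mm^2
F = P × A_cap = 114 bar × A_cap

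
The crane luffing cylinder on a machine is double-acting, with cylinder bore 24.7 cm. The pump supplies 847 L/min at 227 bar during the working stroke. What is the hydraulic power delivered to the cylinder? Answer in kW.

W ≈ 320 kW

Hydraulic power = P × Q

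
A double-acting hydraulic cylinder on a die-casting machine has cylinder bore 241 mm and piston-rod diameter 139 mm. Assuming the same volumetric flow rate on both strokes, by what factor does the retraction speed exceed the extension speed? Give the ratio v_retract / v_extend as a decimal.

Cap-side area A_cap = π/4 × (241 mm)² = 45620 mm^2
Rod-side annular area A_ann = π/4 × (241² − 139²) = 30440 mm^2
For equal Q, v ∝ 1/A, so v_ret/v_ext = A_cap/A_ann.

v_ret/v_ext ≈ 1.50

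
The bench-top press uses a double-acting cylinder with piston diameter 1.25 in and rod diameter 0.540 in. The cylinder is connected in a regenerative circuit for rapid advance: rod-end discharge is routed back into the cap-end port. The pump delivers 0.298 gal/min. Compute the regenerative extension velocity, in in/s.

In regeneration the rod-end outflow joins the pump flow into the cap end, so the net volume the pump must supply per unit advance equals the rod cross-section area.
Rod cross-section A_rod = π/4 × (0.540 in)² = 0.2290 in^2
v = Q_pump / A_rod

v ≈ 5.01 in/s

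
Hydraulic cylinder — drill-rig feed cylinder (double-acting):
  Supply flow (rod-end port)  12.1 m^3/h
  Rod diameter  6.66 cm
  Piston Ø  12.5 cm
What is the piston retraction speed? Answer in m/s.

Rod-side annular area A_ann = π/4 × (12.5² − 6.66²) = 87.88 cm^2
Flow into the rod-end port fills the annular volume.
v = Q / A

v ≈ 0.382 m/s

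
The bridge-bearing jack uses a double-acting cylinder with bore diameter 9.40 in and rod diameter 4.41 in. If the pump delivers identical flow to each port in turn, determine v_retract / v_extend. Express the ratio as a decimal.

v_ret/v_ext ≈ 1.28

Cap-side area A_cap = π/4 × (9.40 in)² = 69.40 in^2
Rod-side annular area A_ann = π/4 × (9.40² − 4.41²) = 54.12 in^2
For equal Q, v ∝ 1/A, so v_ret/v_ext = A_cap/A_ann.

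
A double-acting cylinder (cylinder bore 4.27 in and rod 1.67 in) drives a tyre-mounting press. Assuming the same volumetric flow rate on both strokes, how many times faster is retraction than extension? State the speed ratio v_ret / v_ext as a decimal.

Cap-side area A_cap = π/4 × (4.27 in)² = 14.32 in^2
Rod-side annular area A_ann = π/4 × (4.27² − 1.67²) = 12.13 in^2
For equal Q, v ∝ 1/A, so v_ret/v_ext = A_cap/A_ann.

v_ret/v_ext ≈ 1.18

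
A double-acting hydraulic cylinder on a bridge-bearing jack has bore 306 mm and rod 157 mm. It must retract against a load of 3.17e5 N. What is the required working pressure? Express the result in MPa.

P ≈ 5.85 MPa

Rod-side annular area A_ann = π/4 × (306² − 157²) = 54180 mm^2
Retraction: pressure acts on the annular area.
P = F / A = 3.17e5 N / A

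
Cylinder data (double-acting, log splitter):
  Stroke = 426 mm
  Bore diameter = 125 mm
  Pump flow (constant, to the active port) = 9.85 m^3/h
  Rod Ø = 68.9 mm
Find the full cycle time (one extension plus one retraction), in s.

Cap-side area A_cap = π/4 × (125 mm)² = 12270 mm^2
Rod-side annular area A_ann = π/4 × (125² − 68.9²) = 8543 mm^2
t_ext = A_cap·L/Q = 1.911 s
t_ret = A_ann·L/Q = 1.330 s
t_cycle = t_ext + t_ret

t ≈ 3.24 s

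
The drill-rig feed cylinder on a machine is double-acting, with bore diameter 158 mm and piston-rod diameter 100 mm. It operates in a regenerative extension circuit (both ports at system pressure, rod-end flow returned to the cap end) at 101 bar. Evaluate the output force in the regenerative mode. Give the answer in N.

F ≈ 79300 N

With equal pressure on both faces, forces on the annular region cancel; the net push is pressure × rod cross-section.
Rod cross-section A_rod = π/4 × (100 mm)² = 7854 mm^2
F = P × A_rod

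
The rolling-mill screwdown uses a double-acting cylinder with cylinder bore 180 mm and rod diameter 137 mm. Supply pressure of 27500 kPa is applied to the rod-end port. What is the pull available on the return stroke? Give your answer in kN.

F ≈ 294 kN

Rod-side annular area A_ann = π/4 × (180² − 137²) = 10710 mm^2
On retraction the pressure acts on the annular area (bore minus rod).
F = P × A_ann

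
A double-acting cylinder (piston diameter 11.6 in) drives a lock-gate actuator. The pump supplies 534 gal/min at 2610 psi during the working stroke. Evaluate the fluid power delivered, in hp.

W ≈ 813 hp

Hydraulic power = P × Q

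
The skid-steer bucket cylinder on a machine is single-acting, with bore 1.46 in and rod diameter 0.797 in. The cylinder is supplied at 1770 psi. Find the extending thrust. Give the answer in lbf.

F ≈ 2960 lbf

Cap-side area A_cap = π/4 × (1.46 in)² = 1.674 in^2
F = P × A_cap = 1770 psi × A_cap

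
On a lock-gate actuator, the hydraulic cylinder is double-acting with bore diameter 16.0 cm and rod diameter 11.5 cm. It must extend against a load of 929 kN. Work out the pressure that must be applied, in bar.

Cap-side area A_cap = π/4 × (16.0 cm)² = 201.1 cm^2
P = F / A = 929 kN / A

P ≈ 462 bar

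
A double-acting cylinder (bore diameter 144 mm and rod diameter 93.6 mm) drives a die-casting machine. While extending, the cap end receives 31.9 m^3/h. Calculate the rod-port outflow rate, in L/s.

Q_out ≈ 5.12 L/s

Cap-side area A_cap = π/4 × (144 mm)² = 16290 mm^2
Rod-side annular area A_ann = π/4 × (144² − 93.6²) = 9405 mm^2
Piston speed v = Q_in/A_cap; rod-end outflow Q_out = v × A_ann = Q_in × A_ann/A_cap.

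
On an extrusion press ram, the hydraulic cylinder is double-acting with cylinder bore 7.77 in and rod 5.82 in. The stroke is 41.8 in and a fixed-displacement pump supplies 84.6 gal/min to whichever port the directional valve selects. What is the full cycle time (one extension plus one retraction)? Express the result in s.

t ≈ 8.76 s

Cap-side area A_cap = π/4 × (7.77 in)² = 47.42 in^2
Rod-side annular area A_ann = π/4 × (7.77² − 5.82²) = 20.81 in^2
t_ext = A_cap·L/Q = 6.085 s
t_ret = A_ann·L/Q = 2.671 s
t_cycle = t_ext + t_ret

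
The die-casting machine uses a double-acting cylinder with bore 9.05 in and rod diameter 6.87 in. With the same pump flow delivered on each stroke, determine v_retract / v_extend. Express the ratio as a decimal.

v_ret/v_ext ≈ 2.36

Cap-side area A_cap = π/4 × (9.05 in)² = 64.33 in^2
Rod-side annular area A_ann = π/4 × (9.05² − 6.87²) = 27.26 in^2
For equal Q, v ∝ 1/A, so v_ret/v_ext = A_cap/A_ann.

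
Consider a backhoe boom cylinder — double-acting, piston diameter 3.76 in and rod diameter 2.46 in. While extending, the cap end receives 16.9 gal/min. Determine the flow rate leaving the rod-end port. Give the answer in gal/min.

Cap-side area A_cap = π/4 × (3.76 in)² = 11.10 in^2
Rod-side annular area A_ann = π/4 × (3.76² − 2.46²) = 6.351 in^2
Piston speed v = Q_in/A_cap; rod-end outflow Q_out = v × A_ann = Q_in × A_ann/A_cap.

Q_out ≈ 9.67 gal/min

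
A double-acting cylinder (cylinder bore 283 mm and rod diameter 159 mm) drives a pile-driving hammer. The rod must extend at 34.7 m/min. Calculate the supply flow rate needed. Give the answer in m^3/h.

Cap-side area A_cap = π/4 × (283 mm)² = 62900 mm^2
Q = A × v

Q ≈ 131 m^3/h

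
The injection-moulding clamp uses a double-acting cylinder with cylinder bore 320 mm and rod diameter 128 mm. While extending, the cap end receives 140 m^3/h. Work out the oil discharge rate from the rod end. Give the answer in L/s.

Cap-side area A_cap = π/4 × (320 mm)² = 80420 mm^2
Rod-side annular area A_ann = π/4 × (320² − 128²) = 67560 mm^2
Piston speed v = Q_in/A_cap; rod-end outflow Q_out = v × A_ann = Q_in × A_ann/A_cap.

Q_out ≈ 32.7 L/s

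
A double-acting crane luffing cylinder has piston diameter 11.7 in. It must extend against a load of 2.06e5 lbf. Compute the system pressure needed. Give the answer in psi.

P ≈ 1920 psi

Cap-side area A_cap = π/4 × (11.7 in)² = 107.5 in^2
P = F / A = 2.06e5 lbf / A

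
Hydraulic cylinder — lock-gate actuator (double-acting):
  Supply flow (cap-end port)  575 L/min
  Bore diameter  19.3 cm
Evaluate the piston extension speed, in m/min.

Cap-side area A_cap = π/4 × (19.3 cm)² = 292.6 cm^2
v = Q / A

v ≈ 19.7 m/min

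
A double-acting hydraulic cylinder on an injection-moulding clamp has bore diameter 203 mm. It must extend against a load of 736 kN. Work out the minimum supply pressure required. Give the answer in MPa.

Cap-side area A_cap = π/4 × (203 mm)² = 32370 mm^2
P = F / A = 736 kN / A

P ≈ 22.7 MPa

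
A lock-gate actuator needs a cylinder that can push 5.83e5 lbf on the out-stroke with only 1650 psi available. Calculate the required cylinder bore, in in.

D ≈ 21.2 in

Extension force acts on the full piston face: F = P × (π/4)D².
D = √(4F / (πP)) = √(4 × 5.83e5 lbf / (π × 1650 psi))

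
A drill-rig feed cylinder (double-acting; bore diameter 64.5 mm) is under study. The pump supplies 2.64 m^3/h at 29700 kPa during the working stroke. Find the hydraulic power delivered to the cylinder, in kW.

Hydraulic power = P × Q

W ≈ 21.8 kW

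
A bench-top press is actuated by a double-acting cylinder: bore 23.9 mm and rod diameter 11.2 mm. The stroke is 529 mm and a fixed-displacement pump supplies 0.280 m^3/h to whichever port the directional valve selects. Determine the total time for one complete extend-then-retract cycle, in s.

t ≈ 5.43 s

Cap-side area A_cap = π/4 × (23.9 mm)² = 448.6 mm^2
Rod-side annular area A_ann = π/4 × (23.9² − 11.2²) = 350.1 mm^2
t_ext = A_cap·L/Q = 3.051 s
t_ret = A_ann·L/Q = 2.381 s
t_cycle = t_ext + t_ret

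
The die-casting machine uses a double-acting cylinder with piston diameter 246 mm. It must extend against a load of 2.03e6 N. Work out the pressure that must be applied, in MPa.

Cap-side area A_cap = π/4 × (246 mm)² = 47530 mm^2
P = F / A = 2.03e6 N / A

P ≈ 42.7 MPa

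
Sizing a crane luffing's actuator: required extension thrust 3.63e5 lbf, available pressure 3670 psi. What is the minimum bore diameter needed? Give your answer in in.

D ≈ 11.2 in

Extension force acts on the full piston face: F = P × (π/4)D².
D = √(4F / (πP)) = √(4 × 3.63e5 lbf / (π × 3670 psi))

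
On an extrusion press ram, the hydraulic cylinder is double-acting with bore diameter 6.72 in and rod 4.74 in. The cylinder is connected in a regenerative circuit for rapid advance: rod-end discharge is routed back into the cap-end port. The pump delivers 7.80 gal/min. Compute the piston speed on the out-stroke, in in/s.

v ≈ 1.70 in/s

In regeneration the rod-end outflow joins the pump flow into the cap end, so the net volume the pump must supply per unit advance equals the rod cross-section area.
Rod cross-section A_rod = π/4 × (4.74 in)² = 17.65 in^2
v = Q_pump / A_rod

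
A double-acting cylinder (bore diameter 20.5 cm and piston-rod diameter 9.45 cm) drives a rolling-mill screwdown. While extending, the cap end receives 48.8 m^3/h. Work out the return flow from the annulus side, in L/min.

Q_out ≈ 641 L/min

Cap-side area A_cap = π/4 × (20.5 cm)² = 330.1 cm^2
Rod-side annular area A_ann = π/4 × (20.5² − 9.45²) = 259.9 cm^2
Piston speed v = Q_in/A_cap; rod-end outflow Q_out = v × A_ann = Q_in × A_ann/A_cap.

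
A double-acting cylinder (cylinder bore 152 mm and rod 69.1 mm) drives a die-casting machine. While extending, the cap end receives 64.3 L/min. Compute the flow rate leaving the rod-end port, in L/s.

Cap-side area A_cap = π/4 × (152 mm)² = 18150 mm^2
Rod-side annular area A_ann = π/4 × (152² − 69.1²) = 14400 mm^2
Piston speed v = Q_in/A_cap; rod-end outflow Q_out = v × A_ann = Q_in × A_ann/A_cap.

Q_out ≈ 0.850 L/s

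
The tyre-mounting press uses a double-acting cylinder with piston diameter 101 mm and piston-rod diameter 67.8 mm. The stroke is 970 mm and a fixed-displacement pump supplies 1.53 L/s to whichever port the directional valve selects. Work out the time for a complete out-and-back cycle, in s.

t ≈ 7.87 s

Cap-side area A_cap = π/4 × (101 mm)² = 8012 mm^2
Rod-side annular area A_ann = π/4 × (101² − 67.8²) = 4401 mm^2
t_ext = A_cap·L/Q = 5.079 s
t_ret = A_ann·L/Q = 2.790 s
t_cycle = t_ext + t_ret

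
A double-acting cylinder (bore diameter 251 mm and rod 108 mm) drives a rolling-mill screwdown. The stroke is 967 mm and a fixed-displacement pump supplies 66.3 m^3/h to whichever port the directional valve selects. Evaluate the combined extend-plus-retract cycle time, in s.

Cap-side area A_cap = π/4 × (251 mm)² = 49480 mm^2
Rod-side annular area A_ann = π/4 × (251² − 108²) = 40320 mm^2
t_ext = A_cap·L/Q = 2.598 s
t_ret = A_ann·L/Q = 2.117 s
t_cycle = t_ext + t_ret

t ≈ 4.72 s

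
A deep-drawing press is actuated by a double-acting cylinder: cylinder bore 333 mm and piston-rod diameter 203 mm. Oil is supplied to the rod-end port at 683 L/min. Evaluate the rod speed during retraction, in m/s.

v ≈ 0.208 m/s

Rod-side annular area A_ann = π/4 × (333² − 203²) = 54730 mm^2
Flow into the rod-end port fills the annular volume.
v = Q / A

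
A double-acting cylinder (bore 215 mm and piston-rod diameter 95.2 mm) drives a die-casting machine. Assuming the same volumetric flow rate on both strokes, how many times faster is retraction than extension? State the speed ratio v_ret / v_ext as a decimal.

v_ret/v_ext ≈ 1.24

Cap-side area A_cap = π/4 × (215 mm)² = 36310 mm^2
Rod-side annular area A_ann = π/4 × (215² − 95.2²) = 29190 mm^2
For equal Q, v ∝ 1/A, so v_ret/v_ext = A_cap/A_ann.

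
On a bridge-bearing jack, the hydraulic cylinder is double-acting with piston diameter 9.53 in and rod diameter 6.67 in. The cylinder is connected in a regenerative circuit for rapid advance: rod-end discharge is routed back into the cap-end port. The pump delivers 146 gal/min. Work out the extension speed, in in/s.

In regeneration the rod-end outflow joins the pump flow into the cap end, so the net volume the pump must supply per unit advance equals the rod cross-section area.
Rod cross-section A_rod = π/4 × (6.67 in)² = 34.94 in^2
v = Q_pump / A_rod

v ≈ 16.1 in/s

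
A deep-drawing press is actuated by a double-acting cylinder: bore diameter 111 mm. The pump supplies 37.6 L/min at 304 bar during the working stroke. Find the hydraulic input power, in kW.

Hydraulic power = P × Q

W ≈ 19.1 kW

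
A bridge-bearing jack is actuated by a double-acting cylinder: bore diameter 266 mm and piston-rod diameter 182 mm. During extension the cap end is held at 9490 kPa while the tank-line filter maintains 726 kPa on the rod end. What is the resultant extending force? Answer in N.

F ≈ 5.06e5 N

Cap-side area A_cap = π/4 × (266 mm)² = 55570 mm^2
Rod-side annular area A_ann = π/4 × (266² − 182²) = 29560 mm^2
Net thrust = P_cap·A_cap − P_rod·A_ann = 5.274e5 N − 21460 N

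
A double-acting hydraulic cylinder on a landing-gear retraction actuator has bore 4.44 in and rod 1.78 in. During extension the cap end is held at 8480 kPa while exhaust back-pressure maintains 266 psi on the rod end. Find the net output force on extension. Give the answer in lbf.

F ≈ 15600 lbf

Cap-side area A_cap = π/4 × (4.44 in)² = 15.48 in^2
Rod-side annular area A_ann = π/4 × (4.44² − 1.78²) = 12.99 in^2
Net thrust = P_cap·A_cap − P_rod·A_ann = 19040 lbf − 3457 lbf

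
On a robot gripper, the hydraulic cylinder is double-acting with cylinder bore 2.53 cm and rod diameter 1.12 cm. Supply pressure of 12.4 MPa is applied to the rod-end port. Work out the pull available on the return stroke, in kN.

Rod-side annular area A_ann = π/4 × (2.53² − 1.12²) = 4.042 cm^2
On retraction the pressure acts on the annular area (bore minus rod).
F = P × A_ann

F ≈ 5.01 kN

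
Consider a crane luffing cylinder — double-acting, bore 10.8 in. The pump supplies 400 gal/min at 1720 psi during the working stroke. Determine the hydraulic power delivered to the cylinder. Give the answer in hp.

W ≈ 401 hp

Hydraulic power = P × Q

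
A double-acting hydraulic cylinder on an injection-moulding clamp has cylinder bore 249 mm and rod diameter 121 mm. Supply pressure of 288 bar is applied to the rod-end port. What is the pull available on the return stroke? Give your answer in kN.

F ≈ 1070 kN

Rod-side annular area A_ann = π/4 × (249² − 121²) = 37200 mm^2
On retraction the pressure acts on the annular area (bore minus rod).
F = P × A_ann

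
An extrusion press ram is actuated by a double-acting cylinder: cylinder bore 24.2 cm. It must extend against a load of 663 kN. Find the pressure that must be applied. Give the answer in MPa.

P ≈ 14.4 MPa

Cap-side area A_cap = π/4 × (24.2 cm)² = 460.0 cm^2
P = F / A = 663 kN / A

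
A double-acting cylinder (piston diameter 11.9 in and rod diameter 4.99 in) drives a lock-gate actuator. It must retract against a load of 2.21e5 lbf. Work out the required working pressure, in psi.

P ≈ 2410 psi

Rod-side annular area A_ann = π/4 × (11.9² − 4.99²) = 91.66 in^2
Retraction: pressure acts on the annular area.
P = F / A = 2.21e5 lbf / A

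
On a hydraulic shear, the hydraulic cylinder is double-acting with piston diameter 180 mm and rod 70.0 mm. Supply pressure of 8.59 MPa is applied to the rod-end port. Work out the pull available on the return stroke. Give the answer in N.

Rod-side annular area A_ann = π/4 × (180² − 70.0²) = 21600 mm^2
On retraction the pressure acts on the annular area (bore minus rod).
F = P × A_ann

F ≈ 1.86e5 N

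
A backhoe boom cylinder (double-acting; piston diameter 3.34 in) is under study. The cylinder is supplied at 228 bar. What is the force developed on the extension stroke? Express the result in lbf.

F ≈ 29000 lbf

Cap-side area A_cap = π/4 × (3.34 in)² = 8.762 in^2
F = P × A_cap = 228 bar × A_cap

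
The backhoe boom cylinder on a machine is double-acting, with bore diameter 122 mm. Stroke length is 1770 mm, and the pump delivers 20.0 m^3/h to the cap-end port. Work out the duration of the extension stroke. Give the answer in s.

t ≈ 3.72 s

Cap-side area A_cap = π/4 × (122 mm)² = 11690 mm^2
Swept volume V = A × L; t = V / Q = A·L / Q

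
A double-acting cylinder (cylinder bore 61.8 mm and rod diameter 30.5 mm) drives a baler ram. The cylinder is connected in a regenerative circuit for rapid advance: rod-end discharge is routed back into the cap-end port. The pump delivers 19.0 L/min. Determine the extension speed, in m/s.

v ≈ 0.433 m/s

In regeneration the rod-end outflow joins the pump flow into the cap end, so the net volume the pump must supply per unit advance equals the rod cross-section area.
Rod cross-section A_rod = π/4 × (30.5 mm)² = 730.6 mm^2
v = Q_pump / A_rod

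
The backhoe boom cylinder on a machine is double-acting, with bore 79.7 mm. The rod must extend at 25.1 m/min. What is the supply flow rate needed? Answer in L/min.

Q ≈ 125 L/min

Cap-side area A_cap = π/4 × (79.7 mm)² = 4989 mm^2
Q = A × v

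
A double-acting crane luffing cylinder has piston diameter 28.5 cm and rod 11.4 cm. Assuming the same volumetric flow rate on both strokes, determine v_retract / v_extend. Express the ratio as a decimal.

Cap-side area A_cap = π/4 × (28.5 cm)² = 637.9 cm^2
Rod-side annular area A_ann = π/4 × (28.5² − 11.4²) = 535.9 cm^2
For equal Q, v ∝ 1/A, so v_ret/v_ext = A_cap/A_ann.

v_ret/v_ext ≈ 1.19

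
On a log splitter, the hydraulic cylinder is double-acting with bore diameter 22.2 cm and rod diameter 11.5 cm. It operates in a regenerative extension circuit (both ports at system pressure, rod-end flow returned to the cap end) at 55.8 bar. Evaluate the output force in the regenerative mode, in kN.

F ≈ 58.0 kN

With equal pressure on both faces, forces on the annular region cancel; the net push is pressure × rod cross-section.
Rod cross-section A_rod = π/4 × (11.5 cm)² = 103.9 cm^2
F = P × A_rod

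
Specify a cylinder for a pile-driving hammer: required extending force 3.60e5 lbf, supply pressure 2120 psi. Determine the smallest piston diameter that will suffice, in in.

D ≈ 14.7 in

Extension force acts on the full piston face: F = P × (π/4)D².
D = √(4F / (πP)) = √(4 × 3.60e5 lbf / (π × 2120 psi))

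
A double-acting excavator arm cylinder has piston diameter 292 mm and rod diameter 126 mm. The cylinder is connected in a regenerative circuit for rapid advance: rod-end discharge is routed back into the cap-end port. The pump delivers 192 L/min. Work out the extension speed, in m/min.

In regeneration the rod-end outflow joins the pump flow into the cap end, so the net volume the pump must supply per unit advance equals the rod cross-section area.
Rod cross-section A_rod = π/4 × (126 mm)² = 12470 mm^2
v = Q_pump / A_rod

v ≈ 15.4 m/min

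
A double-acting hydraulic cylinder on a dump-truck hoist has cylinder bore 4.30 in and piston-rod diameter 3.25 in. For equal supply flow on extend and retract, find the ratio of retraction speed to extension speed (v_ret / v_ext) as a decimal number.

v_ret/v_ext ≈ 2.33

Cap-side area A_cap = π/4 × (4.30 in)² = 14.52 in^2
Rod-side annular area A_ann = π/4 × (4.30² − 3.25²) = 6.226 in^2
For equal Q, v ∝ 1/A, so v_ret/v_ext = A_cap/A_ann.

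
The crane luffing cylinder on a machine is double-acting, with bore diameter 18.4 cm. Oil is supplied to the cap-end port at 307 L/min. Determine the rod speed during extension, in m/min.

Cap-side area A_cap = π/4 × (18.4 cm)² = 265.9 cm^2
v = Q / A

v ≈ 11.5 m/min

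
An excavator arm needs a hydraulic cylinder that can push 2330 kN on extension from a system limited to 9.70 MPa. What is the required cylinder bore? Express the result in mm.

D ≈ 553 mm

Extension force acts on the full piston face: F = P × (π/4)D².
D = √(4F / (πP)) = √(4 × 2330 kN / (π × 9.70 MPa))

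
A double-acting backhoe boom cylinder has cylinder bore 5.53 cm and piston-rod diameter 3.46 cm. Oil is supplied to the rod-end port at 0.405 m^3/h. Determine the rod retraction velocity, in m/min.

v ≈ 4.62 m/min

Rod-side annular area A_ann = π/4 × (5.53² − 3.46²) = 14.62 cm^2
Flow into the rod-end port fills the annular volume.
v = Q / A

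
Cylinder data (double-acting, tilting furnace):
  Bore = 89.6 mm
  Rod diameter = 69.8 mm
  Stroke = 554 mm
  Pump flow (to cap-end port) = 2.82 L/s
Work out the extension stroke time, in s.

Cap-side area A_cap = π/4 × (89.6 mm)² = 6305 mm^2
Swept volume V = A × L; t = V / Q = A·L / Q

t ≈ 1.24 s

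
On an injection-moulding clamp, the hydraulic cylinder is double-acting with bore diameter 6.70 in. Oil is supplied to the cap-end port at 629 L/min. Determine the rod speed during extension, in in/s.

Cap-side area A_cap = π/4 × (6.70 in)² = 35.26 in^2
v = Q / A

v ≈ 18.1 in/s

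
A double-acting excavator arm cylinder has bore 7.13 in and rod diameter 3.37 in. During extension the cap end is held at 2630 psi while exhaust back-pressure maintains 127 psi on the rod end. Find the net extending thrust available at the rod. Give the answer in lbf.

F ≈ 1.01e5 lbf

Cap-side area A_cap = π/4 × (7.13 in)² = 39.93 in^2
Rod-side annular area A_ann = π/4 × (7.13² − 3.37²) = 31.01 in^2
Net thrust = P_cap·A_cap − P_rod·A_ann = 1.050e5 lbf − 3938 lbf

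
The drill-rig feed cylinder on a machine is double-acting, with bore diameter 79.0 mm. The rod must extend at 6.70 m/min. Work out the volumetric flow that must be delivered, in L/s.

Q ≈ 0.547 L/s

Cap-side area A_cap = π/4 × (79.0 mm)² = 4902 mm^2
Q = A × v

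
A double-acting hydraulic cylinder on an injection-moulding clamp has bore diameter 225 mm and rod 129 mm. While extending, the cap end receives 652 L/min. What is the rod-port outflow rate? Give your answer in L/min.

Q_out ≈ 438 L/min

Cap-side area A_cap = π/4 × (225 mm)² = 39760 mm^2
Rod-side annular area A_ann = π/4 × (225² − 129²) = 26690 mm^2
Piston speed v = Q_in/A_cap; rod-end outflow Q_out = v × A_ann = Q_in × A_ann/A_cap.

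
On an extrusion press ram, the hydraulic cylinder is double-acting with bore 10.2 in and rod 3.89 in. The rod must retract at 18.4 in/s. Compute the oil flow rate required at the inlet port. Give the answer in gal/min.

Q ≈ 334 gal/min

Rod-side annular area A_ann = π/4 × (10.2² − 3.89²) = 69.83 in^2
Q = A × v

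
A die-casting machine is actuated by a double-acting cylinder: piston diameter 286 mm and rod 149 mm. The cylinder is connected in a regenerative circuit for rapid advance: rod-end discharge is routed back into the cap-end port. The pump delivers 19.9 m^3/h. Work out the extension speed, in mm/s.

In regeneration the rod-end outflow joins the pump flow into the cap end, so the net volume the pump must supply per unit advance equals the rod cross-section area.
Rod cross-section A_rod = π/4 × (149 mm)² = 17440 mm^2
v = Q_pump / A_rod

v ≈ 317 mm/s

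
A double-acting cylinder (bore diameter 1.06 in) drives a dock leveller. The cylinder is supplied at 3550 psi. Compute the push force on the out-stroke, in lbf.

F ≈ 3130 lbf

Cap-side area A_cap = π/4 × (1.06 in)² = 0.8825 in^2
F = P × A_cap = 3550 psi × A_cap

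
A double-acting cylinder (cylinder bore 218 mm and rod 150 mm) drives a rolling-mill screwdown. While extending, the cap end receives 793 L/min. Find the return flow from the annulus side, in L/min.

Q_out ≈ 418 L/min

Cap-side area A_cap = π/4 × (218 mm)² = 37330 mm^2
Rod-side annular area A_ann = π/4 × (218² − 150²) = 19650 mm^2
Piston speed v = Q_in/A_cap; rod-end outflow Q_out = v × A_ann = Q_in × A_ann/A_cap.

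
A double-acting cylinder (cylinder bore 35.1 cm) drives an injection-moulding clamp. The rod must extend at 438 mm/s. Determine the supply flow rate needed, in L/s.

Q ≈ 42.4 L/s

Cap-side area A_cap = π/4 × (35.1 cm)² = 967.6 cm^2
Q = A × v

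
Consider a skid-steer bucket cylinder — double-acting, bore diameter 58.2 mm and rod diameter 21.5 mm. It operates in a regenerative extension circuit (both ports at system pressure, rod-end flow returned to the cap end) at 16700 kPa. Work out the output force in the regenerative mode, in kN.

With equal pressure on both faces, forces on the annular region cancel; the net push is pressure × rod cross-section.
Rod cross-section A_rod = π/4 × (21.5 mm)² = 363.1 mm^2
F = P × A_rod

F ≈ 6.06 kN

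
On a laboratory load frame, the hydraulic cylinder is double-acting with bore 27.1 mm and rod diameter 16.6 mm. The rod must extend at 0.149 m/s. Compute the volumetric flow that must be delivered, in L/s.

Cap-side area A_cap = π/4 × (27.1 mm)² = 576.8 mm^2
Q = A × v

Q ≈ 0.0859 L/s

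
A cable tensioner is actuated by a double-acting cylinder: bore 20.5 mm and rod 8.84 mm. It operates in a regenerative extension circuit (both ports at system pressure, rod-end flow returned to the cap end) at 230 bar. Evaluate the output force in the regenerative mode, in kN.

F ≈ 1.41 kN

With equal pressure on both faces, forces on the annular region cancel; the net push is pressure × rod cross-section.
Rod cross-section A_rod = π/4 × (8.84 mm)² = 61.38 mm^2
F = P × A_rod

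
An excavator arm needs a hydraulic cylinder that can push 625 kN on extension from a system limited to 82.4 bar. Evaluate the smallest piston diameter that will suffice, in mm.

D ≈ 311 mm

Extension force acts on the full piston face: F = P × (π/4)D².
D = √(4F / (πP)) = √(4 × 625 kN / (π × 82.4 bar))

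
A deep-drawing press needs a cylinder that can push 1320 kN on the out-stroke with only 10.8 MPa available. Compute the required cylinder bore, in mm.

Extension force acts on the full piston face: F = P × (π/4)D².
D = √(4F / (πP)) = √(4 × 1320 kN / (π × 10.8 MPa))

D ≈ 394 mm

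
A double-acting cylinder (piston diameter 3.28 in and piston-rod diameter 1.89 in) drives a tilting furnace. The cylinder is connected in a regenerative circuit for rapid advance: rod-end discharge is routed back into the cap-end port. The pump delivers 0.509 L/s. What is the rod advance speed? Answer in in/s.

In regeneration the rod-end outflow joins the pump flow into the cap end, so the net volume the pump must supply per unit advance equals the rod cross-section area.
Rod cross-section A_rod = π/4 × (1.89 in)² = 2.806 in^2
v = Q_pump / A_rod

v ≈ 11.1 in/s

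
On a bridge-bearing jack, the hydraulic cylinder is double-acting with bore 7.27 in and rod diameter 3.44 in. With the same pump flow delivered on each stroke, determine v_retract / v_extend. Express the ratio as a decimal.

v_ret/v_ext ≈ 1.29

Cap-side area A_cap = π/4 × (7.27 in)² = 41.51 in^2
Rod-side annular area A_ann = π/4 × (7.27² − 3.44²) = 32.22 in^2
For equal Q, v ∝ 1/A, so v_ret/v_ext = A_cap/A_ann.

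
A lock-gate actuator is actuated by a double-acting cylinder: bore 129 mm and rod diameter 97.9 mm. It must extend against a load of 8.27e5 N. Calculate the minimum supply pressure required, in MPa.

P ≈ 63.3 MPa

Cap-side area A_cap = π/4 × (129 mm)² = 13070 mm^2
P = F / A = 8.27e5 N / A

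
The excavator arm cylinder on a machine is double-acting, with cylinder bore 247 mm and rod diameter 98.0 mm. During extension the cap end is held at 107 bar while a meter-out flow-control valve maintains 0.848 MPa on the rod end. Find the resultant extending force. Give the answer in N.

F ≈ 4.78e5 N

Cap-side area A_cap = π/4 × (247 mm)² = 47920 mm^2
Rod-side annular area A_ann = π/4 × (247² − 98.0²) = 40370 mm^2
Net thrust = P_cap·A_cap − P_rod·A_ann = 5.127e5 N − 34240 N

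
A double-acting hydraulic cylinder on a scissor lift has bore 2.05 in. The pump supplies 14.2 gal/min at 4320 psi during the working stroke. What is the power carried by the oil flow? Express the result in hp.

W ≈ 35.8 hp

Hydraulic power = P × Q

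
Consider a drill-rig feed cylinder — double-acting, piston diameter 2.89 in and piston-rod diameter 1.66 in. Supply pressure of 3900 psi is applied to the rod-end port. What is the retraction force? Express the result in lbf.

Rod-side annular area A_ann = π/4 × (2.89² − 1.66²) = 4.395 in^2
On retraction the pressure acts on the annular area (bore minus rod).
F = P × A_ann

F ≈ 17100 lbf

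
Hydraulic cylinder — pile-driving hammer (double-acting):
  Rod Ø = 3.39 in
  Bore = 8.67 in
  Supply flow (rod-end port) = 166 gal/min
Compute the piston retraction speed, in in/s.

Rod-side annular area A_ann = π/4 × (8.67² − 3.39²) = 50.01 in^2
Flow into the rod-end port fills the annular volume.
v = Q / A

v ≈ 12.8 in/s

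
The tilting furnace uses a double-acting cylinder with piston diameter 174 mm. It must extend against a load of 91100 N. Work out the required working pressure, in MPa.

Cap-side area A_cap = π/4 × (174 mm)² = 23780 mm^2
P = F / A = 91100 N / A

P ≈ 3.83 MPa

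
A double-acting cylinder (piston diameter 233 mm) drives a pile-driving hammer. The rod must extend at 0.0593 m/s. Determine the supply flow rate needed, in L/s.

Cap-side area A_cap = π/4 × (233 mm)² = 42640 mm^2
Q = A × v

Q ≈ 2.53 L/s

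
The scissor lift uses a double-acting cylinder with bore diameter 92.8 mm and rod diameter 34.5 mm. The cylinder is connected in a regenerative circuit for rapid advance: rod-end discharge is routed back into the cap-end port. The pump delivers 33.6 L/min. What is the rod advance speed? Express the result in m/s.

In regeneration the rod-end outflow joins the pump flow into the cap end, so the net volume the pump must supply per unit advance equals the rod cross-section area.
Rod cross-section A_rod = π/4 × (34.5 mm)² = 934.8 mm^2
v = Q_pump / A_rod

v ≈ 0.599 m/s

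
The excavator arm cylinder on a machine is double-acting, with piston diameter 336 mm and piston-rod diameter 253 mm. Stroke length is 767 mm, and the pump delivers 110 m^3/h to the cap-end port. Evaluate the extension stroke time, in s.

Cap-side area A_cap = π/4 × (336 mm)² = 88670 mm^2
Swept volume V = A × L; t = V / Q = A·L / Q

t ≈ 2.23 s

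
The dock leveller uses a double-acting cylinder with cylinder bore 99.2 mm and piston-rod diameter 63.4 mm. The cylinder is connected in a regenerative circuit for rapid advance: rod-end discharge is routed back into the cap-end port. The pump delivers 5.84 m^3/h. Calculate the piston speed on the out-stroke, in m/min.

In regeneration the rod-end outflow joins the pump flow into the cap end, so the net volume the pump must supply per unit advance equals the rod cross-section area.
Rod cross-section A_rod = π/4 × (63.4 mm)² = 3157 mm^2
v = Q_pump / A_rod

v ≈ 30.8 m/min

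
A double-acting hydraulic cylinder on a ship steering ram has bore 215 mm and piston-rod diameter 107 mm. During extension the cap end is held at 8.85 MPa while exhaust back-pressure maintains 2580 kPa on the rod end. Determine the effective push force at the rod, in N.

Cap-side area A_cap = π/4 × (215 mm)² = 36310 mm^2
Rod-side annular area A_ann = π/4 × (215² − 107²) = 27310 mm^2
Net thrust = P_cap·A_cap − P_rod·A_ann = 3.213e5 N − 70470 N

F ≈ 2.51e5 N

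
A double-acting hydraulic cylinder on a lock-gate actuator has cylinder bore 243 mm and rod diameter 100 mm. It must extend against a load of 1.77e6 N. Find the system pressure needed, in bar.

Cap-side area A_cap = π/4 × (243 mm)² = 46380 mm^2
P = F / A = 1.77e6 N / A

P ≈ 382 bar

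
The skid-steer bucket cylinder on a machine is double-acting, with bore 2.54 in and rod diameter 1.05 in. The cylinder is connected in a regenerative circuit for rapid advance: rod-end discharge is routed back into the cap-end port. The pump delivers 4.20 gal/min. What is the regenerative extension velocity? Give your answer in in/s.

In regeneration the rod-end outflow joins the pump flow into the cap end, so the net volume the pump must supply per unit advance equals the rod cross-section area.
Rod cross-section A_rod = π/4 × (1.05 in)² = 0.8659 in^2
v = Q_pump / A_rod

v ≈ 18.7 in/s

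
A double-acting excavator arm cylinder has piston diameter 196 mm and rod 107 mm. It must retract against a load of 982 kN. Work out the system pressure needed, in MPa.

Rod-side annular area A_ann = π/4 × (196² − 107²) = 21180 mm^2
Retraction: pressure acts on the annular area.
P = F / A = 982 kN / A

P ≈ 46.4 MPa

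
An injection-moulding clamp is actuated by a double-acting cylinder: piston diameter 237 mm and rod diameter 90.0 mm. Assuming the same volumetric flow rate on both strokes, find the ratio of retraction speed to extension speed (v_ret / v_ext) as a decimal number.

v_ret/v_ext ≈ 1.17

Cap-side area A_cap = π/4 × (237 mm)² = 44120 mm^2
Rod-side annular area A_ann = π/4 × (237² − 90.0²) = 37750 mm^2
For equal Q, v ∝ 1/A, so v_ret/v_ext = A_cap/A_ann.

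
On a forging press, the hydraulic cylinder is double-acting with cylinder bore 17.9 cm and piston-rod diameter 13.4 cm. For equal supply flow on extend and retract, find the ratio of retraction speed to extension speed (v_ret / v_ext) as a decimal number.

v_ret/v_ext ≈ 2.27

Cap-side area A_cap = π/4 × (17.9 cm)² = 251.6 cm^2
Rod-side annular area A_ann = π/4 × (17.9² − 13.4²) = 110.6 cm^2
For equal Q, v ∝ 1/A, so v_ret/v_ext = A_cap/A_ann.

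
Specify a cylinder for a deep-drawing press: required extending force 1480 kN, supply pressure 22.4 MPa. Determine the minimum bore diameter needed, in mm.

D ≈ 290 mm

Extension force acts on the full piston face: F = P × (π/4)D².
D = √(4F / (πP)) = √(4 × 1480 kN / (π × 22.4 MPa))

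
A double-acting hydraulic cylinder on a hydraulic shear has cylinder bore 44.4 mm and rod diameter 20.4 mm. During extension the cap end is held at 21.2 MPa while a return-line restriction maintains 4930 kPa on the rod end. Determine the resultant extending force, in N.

Cap-side area A_cap = π/4 × (44.4 mm)² = 1548 mm^2
Rod-side annular area A_ann = π/4 × (44.4² − 20.4²) = 1221 mm^2
Net thrust = P_cap·A_cap − P_rod·A_ann = 32820 N − 6022 N

F ≈ 26800 N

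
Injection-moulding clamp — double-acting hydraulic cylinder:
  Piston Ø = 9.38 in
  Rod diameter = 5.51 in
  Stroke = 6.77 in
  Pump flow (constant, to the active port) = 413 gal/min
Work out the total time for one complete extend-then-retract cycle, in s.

t ≈ 0.487 s

Cap-side area A_cap = π/4 × (9.38 in)² = 69.10 in^2
Rod-side annular area A_ann = π/4 × (9.38² − 5.51²) = 45.26 in^2
t_ext = A_cap·L/Q = 0.2942 s
t_ret = A_ann·L/Q = 0.1927 s
t_cycle = t_ext + t_ret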